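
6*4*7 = 168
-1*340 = -340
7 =7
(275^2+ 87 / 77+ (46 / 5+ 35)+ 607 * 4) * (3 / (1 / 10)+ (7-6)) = 932103567 / 385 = 2421048.23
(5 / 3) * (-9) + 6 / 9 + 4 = -31 / 3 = -10.33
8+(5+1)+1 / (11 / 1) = 155 / 11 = 14.09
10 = 10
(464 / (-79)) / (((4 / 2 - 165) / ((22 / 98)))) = 5104 / 630973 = 0.01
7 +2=9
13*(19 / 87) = 2.84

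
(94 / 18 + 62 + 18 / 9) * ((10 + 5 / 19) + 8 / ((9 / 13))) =2324413 / 1539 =1510.34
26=26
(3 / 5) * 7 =21 / 5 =4.20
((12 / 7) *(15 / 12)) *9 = 135 / 7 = 19.29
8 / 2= 4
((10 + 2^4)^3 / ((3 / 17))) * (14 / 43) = 4183088 / 129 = 32427.04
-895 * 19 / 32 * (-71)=1207355 / 32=37729.84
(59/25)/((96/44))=649/600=1.08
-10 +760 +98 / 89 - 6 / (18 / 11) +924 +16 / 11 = 4913275 / 2937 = 1672.89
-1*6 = -6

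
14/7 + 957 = 959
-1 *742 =-742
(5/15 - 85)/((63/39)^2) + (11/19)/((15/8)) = -4039162/125685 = -32.14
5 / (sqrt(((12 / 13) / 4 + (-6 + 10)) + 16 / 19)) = 5 * sqrt(309491) / 1253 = 2.22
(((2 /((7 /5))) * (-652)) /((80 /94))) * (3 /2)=-22983 /14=-1641.64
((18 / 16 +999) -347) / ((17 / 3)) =15675 / 136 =115.26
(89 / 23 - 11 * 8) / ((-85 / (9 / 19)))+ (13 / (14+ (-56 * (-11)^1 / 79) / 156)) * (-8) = -278707224 / 40198319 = -6.93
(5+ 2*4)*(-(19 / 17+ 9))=-2236 / 17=-131.53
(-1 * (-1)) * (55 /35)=11 /7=1.57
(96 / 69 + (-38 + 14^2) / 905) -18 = -342076 / 20815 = -16.43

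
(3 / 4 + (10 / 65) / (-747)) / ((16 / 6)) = 29125 / 103584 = 0.28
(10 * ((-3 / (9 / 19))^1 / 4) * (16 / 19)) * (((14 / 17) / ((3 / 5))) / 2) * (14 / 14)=-1400 / 153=-9.15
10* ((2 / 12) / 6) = 5 / 18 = 0.28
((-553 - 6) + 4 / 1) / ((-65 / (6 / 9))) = 74 / 13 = 5.69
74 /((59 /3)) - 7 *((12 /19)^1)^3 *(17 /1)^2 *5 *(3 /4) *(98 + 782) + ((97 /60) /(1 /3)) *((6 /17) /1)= -115705254035169 /68795770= -1681865.82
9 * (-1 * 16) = -144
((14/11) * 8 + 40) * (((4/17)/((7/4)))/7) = 8832/9163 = 0.96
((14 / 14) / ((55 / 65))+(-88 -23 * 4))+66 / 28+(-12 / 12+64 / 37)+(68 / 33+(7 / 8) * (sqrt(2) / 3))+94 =-1361891 / 17094+7 * sqrt(2) / 24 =-79.26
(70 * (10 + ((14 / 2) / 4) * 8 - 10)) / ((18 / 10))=4900 / 9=544.44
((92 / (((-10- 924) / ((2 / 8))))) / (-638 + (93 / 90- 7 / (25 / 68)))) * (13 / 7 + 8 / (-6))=6325 / 321672869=0.00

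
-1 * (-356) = 356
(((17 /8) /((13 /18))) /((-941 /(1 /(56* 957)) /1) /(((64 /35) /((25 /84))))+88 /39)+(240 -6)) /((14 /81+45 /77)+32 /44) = 1359101096274978 /8622322170071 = 157.63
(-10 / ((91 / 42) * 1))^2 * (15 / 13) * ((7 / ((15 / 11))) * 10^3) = 277200000 / 2197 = 126172.05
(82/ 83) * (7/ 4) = 287/ 166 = 1.73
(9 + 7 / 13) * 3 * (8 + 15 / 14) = 23622 / 91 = 259.58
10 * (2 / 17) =20 / 17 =1.18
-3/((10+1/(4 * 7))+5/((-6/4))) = -252/563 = -0.45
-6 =-6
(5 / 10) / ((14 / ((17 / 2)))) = 17 / 56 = 0.30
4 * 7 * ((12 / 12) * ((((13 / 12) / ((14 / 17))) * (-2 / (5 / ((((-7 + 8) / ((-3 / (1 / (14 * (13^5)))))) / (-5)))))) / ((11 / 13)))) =-17 / 76126050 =-0.00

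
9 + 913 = 922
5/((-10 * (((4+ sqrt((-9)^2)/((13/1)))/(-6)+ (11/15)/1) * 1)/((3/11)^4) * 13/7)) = 8505/278179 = 0.03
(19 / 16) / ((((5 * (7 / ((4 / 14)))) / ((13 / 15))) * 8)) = 247 / 235200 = 0.00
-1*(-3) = 3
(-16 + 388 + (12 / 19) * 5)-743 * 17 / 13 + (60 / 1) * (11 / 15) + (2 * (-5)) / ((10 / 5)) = -137692 / 247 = -557.46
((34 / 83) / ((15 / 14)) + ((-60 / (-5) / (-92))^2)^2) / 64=133305161 / 22297730880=0.01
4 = 4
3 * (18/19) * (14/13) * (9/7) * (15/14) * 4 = 29160/1729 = 16.87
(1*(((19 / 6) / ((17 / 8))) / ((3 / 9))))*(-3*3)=-684 / 17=-40.24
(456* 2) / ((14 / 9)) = 4104 / 7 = 586.29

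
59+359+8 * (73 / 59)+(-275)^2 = 4487121 / 59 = 76052.90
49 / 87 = 0.56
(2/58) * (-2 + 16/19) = -22/551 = -0.04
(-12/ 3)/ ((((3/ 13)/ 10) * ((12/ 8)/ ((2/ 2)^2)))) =-1040/ 9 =-115.56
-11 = -11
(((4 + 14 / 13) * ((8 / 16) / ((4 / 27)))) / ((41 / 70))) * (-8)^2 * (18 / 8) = 2245320 / 533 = 4212.61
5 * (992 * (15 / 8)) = 9300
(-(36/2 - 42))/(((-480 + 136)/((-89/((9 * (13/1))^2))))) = 89/196209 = 0.00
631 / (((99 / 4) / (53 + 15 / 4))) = 143237 / 99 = 1446.84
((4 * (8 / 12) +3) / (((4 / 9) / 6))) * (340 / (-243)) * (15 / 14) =-7225 / 63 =-114.68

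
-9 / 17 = -0.53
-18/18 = -1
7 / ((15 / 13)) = 91 / 15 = 6.07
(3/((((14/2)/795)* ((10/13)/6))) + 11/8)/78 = 148901/4368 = 34.09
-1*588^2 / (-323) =345744 / 323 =1070.41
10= 10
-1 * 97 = -97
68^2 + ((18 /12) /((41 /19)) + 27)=381439 /82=4651.70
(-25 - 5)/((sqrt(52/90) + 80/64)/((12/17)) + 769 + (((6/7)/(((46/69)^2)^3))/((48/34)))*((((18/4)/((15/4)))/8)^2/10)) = -96235721486714880000/2472567997905104179889 + 11791761408000000*sqrt(130)/2472567997905104179889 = -0.04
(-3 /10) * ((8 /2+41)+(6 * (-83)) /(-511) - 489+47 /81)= 18313249 /137970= 132.73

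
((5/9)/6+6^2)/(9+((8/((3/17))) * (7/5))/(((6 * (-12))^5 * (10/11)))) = 1309428633600/326517349091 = 4.01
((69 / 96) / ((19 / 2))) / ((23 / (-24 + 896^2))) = 100349 / 38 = 2640.76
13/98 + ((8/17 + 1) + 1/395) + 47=31986001/658070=48.61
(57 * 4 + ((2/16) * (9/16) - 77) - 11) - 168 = -3575/128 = -27.93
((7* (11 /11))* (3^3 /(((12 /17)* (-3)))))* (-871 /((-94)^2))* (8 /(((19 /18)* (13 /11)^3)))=286525701 /7093099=40.39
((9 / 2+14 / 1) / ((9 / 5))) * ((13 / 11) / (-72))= -2405 / 14256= -0.17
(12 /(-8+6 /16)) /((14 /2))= -96 /427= -0.22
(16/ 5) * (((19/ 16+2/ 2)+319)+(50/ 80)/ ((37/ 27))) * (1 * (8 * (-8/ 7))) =-9410.37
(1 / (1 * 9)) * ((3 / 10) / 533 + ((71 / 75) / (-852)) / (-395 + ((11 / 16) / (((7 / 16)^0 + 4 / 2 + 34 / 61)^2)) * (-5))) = 40404750721 / 642861371967750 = 0.00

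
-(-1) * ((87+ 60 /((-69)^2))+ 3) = 90.01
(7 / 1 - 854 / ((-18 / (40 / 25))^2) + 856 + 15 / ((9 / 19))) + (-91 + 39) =1692736 / 2025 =835.92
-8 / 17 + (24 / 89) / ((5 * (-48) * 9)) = -64097 / 136170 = -0.47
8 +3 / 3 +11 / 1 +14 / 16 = 167 / 8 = 20.88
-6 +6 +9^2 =81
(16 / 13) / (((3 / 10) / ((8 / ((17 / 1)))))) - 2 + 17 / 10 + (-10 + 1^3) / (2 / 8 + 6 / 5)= -879881 / 192270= -4.58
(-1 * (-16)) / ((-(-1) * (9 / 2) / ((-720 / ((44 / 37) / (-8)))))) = 189440 / 11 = 17221.82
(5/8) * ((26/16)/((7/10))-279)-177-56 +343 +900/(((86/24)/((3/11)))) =5.57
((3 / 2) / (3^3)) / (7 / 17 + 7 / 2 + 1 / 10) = 85 / 6138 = 0.01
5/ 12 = 0.42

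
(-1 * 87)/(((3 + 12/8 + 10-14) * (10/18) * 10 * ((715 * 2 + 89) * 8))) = -783/303800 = -0.00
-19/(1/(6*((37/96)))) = -703/16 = -43.94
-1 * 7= -7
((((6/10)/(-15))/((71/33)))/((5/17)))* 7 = -3927/8875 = -0.44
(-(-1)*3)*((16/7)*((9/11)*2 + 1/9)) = 2768/231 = 11.98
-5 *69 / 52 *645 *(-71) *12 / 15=3159855 / 13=243065.77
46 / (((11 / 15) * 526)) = 345 / 2893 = 0.12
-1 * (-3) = 3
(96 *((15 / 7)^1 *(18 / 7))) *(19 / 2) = 246240 / 49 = 5025.31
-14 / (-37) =14 / 37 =0.38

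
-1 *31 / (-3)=31 / 3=10.33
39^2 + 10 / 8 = 6089 / 4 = 1522.25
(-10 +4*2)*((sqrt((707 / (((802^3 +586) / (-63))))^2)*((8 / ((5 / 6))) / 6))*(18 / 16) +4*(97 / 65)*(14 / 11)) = -560431115615 / 36883288871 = -15.19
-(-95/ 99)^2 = -9025/ 9801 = -0.92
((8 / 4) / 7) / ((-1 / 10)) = -20 / 7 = -2.86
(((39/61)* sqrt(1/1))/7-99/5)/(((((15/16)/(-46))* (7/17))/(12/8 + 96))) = 3422119584/14945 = 228980.90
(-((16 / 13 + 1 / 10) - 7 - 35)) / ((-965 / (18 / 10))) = -47583 / 627250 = -0.08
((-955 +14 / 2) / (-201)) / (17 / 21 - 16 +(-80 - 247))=-3318 / 240731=-0.01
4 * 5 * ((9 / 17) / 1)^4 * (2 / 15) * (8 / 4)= 34992 / 83521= 0.42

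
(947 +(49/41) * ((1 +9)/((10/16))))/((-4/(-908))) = 8991697/41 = 219309.68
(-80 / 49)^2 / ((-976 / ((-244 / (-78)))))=-800 / 93639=-0.01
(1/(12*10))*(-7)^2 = 49/120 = 0.41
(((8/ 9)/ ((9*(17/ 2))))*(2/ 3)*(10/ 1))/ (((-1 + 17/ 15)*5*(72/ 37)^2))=6845/ 223074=0.03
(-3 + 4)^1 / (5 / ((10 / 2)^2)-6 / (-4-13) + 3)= 85 / 302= 0.28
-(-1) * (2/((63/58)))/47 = 116/2961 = 0.04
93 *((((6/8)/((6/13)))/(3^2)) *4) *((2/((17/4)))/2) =15.80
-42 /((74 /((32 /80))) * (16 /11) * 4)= -231 /5920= -0.04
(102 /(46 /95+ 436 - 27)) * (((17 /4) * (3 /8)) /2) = 0.20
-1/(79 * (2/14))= -7/79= -0.09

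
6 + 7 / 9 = 61 / 9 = 6.78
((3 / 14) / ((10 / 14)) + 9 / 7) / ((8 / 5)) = 111 / 112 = 0.99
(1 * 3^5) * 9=2187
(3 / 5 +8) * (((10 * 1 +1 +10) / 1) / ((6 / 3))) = 903 / 10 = 90.30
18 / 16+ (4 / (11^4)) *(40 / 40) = 131801 / 117128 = 1.13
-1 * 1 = -1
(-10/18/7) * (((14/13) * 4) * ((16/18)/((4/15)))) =-400/351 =-1.14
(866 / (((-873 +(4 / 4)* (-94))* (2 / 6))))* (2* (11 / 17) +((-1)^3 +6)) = -277986 / 16439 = -16.91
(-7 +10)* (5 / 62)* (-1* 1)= -15 / 62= -0.24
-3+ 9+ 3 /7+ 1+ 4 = 80 /7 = 11.43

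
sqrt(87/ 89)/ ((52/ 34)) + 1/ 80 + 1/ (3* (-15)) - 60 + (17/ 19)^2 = -15389647/ 259920 + 17* sqrt(7743)/ 2314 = -58.56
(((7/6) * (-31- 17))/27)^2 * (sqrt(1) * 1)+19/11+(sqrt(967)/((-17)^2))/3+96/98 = sqrt(967)/867+2753915/392931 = 7.04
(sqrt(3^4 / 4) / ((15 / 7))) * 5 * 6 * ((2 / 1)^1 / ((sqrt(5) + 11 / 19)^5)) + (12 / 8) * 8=1021667875836615 * sqrt(5) / 423214420675232 + 3095720785947327 / 423214420675232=12.71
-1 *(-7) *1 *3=21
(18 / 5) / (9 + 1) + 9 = 234 / 25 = 9.36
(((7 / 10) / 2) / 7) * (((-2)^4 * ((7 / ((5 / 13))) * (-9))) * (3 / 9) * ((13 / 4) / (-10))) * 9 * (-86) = -1373463 / 125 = -10987.70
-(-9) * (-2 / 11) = -18 / 11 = -1.64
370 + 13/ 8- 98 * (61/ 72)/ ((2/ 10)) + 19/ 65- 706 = -3506357/ 4680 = -749.22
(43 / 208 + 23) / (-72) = -1609 / 4992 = -0.32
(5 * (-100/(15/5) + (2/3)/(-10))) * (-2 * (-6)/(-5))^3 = 2308.61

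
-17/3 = -5.67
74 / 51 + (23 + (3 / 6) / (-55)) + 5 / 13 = 1810597 / 72930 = 24.83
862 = 862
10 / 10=1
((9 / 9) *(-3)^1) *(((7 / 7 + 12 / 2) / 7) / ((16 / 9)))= -27 / 16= -1.69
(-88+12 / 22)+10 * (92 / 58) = -22838 / 319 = -71.59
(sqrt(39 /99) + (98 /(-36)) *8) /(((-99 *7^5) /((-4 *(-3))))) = 16 /101871 -4 *sqrt(429) /18302823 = 0.00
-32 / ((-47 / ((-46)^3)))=-3114752 / 47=-66271.32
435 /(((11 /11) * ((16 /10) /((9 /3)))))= 6525 /8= 815.62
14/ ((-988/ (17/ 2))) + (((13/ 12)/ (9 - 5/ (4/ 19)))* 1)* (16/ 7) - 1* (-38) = 46164071/ 1224132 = 37.71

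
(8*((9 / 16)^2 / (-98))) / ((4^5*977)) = -81 / 3137404928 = -0.00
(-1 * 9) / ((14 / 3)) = -1.93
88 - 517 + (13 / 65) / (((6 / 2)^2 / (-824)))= -20129 / 45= -447.31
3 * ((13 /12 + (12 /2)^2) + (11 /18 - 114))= -2747 /12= -228.92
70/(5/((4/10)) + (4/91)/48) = 76440/13651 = 5.60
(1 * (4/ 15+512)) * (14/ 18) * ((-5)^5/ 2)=-16808750/ 27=-622546.30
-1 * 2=-2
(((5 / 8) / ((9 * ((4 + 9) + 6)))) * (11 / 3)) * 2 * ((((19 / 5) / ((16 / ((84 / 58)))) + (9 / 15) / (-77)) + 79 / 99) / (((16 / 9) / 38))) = 911723 / 1403136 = 0.65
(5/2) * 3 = 15/2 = 7.50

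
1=1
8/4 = 2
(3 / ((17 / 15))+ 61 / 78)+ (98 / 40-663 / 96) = -108959 / 106080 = -1.03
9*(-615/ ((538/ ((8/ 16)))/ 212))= -293355/ 269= -1090.54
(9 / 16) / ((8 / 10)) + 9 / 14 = 603 / 448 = 1.35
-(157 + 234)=-391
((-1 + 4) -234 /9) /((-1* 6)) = 23 /6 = 3.83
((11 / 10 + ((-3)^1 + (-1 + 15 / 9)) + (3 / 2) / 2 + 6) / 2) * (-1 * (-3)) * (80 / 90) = 331 / 45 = 7.36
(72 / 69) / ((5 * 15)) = 8 / 575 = 0.01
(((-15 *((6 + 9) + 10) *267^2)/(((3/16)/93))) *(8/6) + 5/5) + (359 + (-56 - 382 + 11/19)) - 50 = -335913770421/19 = -17679672127.42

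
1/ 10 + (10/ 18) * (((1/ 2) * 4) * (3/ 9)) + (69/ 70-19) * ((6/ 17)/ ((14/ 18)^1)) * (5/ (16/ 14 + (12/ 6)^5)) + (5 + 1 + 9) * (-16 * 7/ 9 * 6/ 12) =-350704037/ 3727080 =-94.10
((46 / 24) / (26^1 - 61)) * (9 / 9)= -23 / 420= -0.05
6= 6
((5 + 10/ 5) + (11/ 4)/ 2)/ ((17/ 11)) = 737/ 136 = 5.42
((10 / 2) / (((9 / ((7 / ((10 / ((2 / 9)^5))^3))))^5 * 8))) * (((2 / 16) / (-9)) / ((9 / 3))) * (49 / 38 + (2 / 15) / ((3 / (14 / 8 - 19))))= -45112431366580692058112 / 1026099415018296759908782359561217403699056705061667637468595460723640530232371185302734375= -0.00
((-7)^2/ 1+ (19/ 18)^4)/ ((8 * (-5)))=-1054829/ 839808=-1.26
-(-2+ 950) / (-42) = 22.57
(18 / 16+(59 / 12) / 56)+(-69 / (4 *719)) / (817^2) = 391138530073 / 322509325152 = 1.21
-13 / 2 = -6.50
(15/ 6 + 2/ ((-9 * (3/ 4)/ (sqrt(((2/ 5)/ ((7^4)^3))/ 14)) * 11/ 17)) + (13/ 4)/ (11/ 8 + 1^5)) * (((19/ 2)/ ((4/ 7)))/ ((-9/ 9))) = -1029/ 16 + 323 * sqrt(35)/ 174708765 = -64.31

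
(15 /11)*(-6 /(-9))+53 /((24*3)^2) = 52423 /57024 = 0.92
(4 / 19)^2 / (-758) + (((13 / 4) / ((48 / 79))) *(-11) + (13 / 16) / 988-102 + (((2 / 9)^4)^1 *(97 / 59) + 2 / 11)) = -374375258764501 / 2330349915564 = -160.65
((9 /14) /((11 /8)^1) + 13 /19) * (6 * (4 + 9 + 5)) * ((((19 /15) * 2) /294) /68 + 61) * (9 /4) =83222720541 /4874716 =17072.32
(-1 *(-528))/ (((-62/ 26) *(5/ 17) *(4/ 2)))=-58344/ 155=-376.41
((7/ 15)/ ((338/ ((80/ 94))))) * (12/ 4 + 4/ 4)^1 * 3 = 112/ 7943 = 0.01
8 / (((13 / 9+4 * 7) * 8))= 9 / 265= 0.03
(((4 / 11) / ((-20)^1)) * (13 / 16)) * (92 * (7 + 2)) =-2691 / 220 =-12.23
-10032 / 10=-5016 / 5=-1003.20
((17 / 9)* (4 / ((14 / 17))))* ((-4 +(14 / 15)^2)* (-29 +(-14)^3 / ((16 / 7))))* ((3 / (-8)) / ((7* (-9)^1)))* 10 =125074576 / 59535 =2100.86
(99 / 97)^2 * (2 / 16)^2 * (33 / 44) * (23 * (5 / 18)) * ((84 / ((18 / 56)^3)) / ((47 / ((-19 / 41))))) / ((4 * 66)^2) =-5246185 / 187983690624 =-0.00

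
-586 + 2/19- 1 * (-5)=-11037/19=-580.89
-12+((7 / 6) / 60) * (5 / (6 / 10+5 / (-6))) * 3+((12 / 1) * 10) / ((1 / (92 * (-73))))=-3223733 / 4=-805933.25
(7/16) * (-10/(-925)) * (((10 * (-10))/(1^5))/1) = -35/74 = -0.47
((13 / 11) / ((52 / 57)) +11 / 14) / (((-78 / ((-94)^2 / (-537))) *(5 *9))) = 1415969 / 145134990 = 0.01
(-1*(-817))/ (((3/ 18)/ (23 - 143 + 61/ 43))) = -581286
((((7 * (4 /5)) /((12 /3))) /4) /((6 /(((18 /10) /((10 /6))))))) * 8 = 63 /125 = 0.50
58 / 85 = 0.68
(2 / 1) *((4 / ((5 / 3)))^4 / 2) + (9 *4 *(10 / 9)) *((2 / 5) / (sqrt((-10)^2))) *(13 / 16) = 43097 / 1250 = 34.48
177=177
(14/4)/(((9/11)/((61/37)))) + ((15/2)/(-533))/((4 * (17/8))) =42549527/6034626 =7.05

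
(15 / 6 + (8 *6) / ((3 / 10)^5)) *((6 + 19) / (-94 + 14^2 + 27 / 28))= 4796.71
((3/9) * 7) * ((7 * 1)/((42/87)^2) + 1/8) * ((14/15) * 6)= 3941/10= 394.10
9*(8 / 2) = 36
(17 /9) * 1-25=-208 /9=-23.11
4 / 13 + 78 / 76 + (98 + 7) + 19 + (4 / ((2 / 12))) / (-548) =8479391 / 67678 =125.29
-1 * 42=-42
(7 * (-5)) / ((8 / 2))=-35 / 4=-8.75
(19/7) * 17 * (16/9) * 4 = 20672/63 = 328.13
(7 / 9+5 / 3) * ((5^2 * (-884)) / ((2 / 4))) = -972400 / 9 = -108044.44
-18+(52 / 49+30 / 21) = -760 / 49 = -15.51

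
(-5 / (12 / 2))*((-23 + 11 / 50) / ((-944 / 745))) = -14.98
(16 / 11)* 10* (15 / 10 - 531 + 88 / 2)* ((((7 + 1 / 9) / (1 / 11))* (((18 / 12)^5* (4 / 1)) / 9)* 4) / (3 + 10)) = -7457280 / 13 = -573636.92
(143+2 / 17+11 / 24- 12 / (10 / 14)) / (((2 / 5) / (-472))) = -15258757 / 102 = -149595.66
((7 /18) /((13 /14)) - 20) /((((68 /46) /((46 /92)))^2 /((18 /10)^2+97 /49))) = -3874568983 /331367400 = -11.69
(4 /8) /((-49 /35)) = -5 /14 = -0.36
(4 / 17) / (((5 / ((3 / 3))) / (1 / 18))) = 2 / 765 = 0.00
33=33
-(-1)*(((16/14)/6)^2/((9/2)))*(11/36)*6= 0.01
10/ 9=1.11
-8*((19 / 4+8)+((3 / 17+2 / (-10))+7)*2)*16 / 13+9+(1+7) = -271743 / 1105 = -245.92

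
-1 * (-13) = 13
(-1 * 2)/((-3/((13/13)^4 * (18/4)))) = 3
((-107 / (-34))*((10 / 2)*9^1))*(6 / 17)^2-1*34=-80372 / 4913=-16.36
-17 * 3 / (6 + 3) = -17 / 3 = -5.67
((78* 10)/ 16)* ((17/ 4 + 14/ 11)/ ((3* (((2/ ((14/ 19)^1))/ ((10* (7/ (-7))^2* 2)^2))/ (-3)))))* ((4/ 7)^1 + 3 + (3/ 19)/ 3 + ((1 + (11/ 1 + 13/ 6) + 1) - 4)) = -423700875/ 722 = -586843.32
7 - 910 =-903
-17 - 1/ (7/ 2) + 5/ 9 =-1054/ 63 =-16.73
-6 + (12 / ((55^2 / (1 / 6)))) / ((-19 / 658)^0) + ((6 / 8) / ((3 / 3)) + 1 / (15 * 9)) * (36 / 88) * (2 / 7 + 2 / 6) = -8854157 / 1524600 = -5.81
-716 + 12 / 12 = -715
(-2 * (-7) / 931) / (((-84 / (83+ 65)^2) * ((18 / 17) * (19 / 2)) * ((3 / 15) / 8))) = -7447360 / 477603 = -15.59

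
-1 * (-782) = 782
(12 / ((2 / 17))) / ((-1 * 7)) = -14.57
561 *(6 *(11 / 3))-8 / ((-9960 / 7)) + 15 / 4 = 61481863 / 4980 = 12345.76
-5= -5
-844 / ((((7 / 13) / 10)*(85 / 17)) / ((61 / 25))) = -1338584 / 175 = -7649.05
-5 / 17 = -0.29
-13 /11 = -1.18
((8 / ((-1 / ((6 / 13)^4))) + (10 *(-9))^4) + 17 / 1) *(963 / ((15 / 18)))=10827323044906482 / 142805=75818935225.70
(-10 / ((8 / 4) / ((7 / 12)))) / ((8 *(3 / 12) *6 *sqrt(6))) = -35 *sqrt(6) / 864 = -0.10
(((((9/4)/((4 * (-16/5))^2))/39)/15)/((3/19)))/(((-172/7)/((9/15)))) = -133/36634624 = -0.00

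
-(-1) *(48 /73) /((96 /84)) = 0.58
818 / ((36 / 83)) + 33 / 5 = 170329 / 90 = 1892.54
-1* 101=-101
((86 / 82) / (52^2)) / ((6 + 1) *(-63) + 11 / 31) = -1333 / 1514402240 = -0.00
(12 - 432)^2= 176400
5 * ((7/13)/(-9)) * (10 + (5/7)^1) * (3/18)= -125/234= -0.53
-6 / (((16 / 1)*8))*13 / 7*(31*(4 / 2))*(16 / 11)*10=-6045 / 77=-78.51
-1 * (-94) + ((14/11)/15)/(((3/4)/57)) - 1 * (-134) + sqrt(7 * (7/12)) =7 * sqrt(3)/6 + 38684/165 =236.47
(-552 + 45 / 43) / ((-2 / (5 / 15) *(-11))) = -7897 / 946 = -8.35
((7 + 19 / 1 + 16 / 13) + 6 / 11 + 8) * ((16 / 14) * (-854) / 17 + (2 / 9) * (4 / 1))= -44243168 / 21879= -2022.18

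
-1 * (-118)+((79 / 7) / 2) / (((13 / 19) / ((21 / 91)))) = 283691 / 2366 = 119.90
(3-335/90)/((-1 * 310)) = 0.00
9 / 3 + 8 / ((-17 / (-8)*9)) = 523 / 153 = 3.42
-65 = -65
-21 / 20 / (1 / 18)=-189 / 10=-18.90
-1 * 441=-441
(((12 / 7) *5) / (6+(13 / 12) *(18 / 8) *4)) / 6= 40 / 441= 0.09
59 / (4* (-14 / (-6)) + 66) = 177 / 226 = 0.78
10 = 10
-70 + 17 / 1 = -53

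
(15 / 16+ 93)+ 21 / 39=19651 / 208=94.48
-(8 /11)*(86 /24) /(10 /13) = -3.39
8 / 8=1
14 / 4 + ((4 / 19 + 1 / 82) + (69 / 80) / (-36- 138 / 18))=30230747 / 8163920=3.70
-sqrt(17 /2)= -sqrt(34) /2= -2.92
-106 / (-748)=53 / 374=0.14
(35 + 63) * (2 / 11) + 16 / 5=1156 / 55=21.02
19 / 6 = 3.17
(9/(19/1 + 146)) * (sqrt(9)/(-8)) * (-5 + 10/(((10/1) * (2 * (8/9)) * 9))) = 711/7040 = 0.10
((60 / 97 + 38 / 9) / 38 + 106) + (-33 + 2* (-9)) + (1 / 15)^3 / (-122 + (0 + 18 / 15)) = 41422227557 / 751391100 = 55.13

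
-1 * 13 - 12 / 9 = -43 / 3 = -14.33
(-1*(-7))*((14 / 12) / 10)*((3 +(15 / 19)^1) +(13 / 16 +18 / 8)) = 102067 / 18240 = 5.60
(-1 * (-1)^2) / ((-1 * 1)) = 1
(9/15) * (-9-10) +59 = 238/5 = 47.60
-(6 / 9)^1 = -2 / 3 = -0.67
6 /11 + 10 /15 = 1.21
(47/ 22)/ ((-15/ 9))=-141/ 110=-1.28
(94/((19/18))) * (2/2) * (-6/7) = -10152/133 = -76.33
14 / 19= 0.74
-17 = -17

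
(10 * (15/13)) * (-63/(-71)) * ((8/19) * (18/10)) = 136080/17537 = 7.76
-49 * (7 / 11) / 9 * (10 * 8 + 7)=-9947 / 33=-301.42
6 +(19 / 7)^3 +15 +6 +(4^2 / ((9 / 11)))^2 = 11930488 / 27783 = 429.42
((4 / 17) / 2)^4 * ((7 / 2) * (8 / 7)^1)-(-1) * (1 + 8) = 751753 / 83521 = 9.00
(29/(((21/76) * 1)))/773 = 2204/16233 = 0.14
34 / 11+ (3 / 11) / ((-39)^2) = 17239 / 5577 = 3.09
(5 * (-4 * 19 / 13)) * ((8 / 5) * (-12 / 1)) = 7296 / 13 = 561.23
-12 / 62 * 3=-18 / 31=-0.58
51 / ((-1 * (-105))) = 17 / 35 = 0.49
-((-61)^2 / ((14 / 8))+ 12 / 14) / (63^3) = -14890 / 1750329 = -0.01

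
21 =21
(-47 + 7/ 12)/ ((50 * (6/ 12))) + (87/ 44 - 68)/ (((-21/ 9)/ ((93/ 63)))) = 460993/ 11550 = 39.91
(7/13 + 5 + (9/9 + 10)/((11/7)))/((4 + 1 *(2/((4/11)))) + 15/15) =1.19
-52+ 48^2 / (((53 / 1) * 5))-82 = -33206 / 265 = -125.31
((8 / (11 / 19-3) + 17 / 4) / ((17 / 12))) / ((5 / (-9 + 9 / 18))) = -261 / 230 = -1.13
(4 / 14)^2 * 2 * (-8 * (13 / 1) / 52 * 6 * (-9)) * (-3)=-52.90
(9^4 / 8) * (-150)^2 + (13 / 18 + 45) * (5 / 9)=18452837.90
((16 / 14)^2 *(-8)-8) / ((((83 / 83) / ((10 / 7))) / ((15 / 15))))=-9040 / 343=-26.36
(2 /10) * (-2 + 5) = 3 /5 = 0.60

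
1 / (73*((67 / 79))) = 79 / 4891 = 0.02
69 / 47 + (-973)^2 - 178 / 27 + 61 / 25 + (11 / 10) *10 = 30035241334 / 31725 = 946737.32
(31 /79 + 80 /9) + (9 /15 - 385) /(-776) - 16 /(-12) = 15324451 /1379340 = 11.11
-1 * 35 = -35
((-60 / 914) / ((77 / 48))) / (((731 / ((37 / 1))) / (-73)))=3889440 / 25723159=0.15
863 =863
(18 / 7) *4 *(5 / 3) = 120 / 7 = 17.14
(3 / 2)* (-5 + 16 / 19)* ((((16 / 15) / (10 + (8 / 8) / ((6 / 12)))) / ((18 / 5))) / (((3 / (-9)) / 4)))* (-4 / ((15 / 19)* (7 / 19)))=-24016 / 945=-25.41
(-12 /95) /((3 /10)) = -8 /19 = -0.42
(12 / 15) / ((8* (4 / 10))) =1 / 4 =0.25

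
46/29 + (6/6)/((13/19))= 1149/377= 3.05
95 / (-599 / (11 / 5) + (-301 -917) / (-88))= -4180 / 11371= -0.37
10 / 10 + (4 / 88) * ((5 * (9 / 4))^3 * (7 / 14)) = 93941 / 2816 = 33.36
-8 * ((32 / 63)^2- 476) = 15105760 / 3969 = 3805.94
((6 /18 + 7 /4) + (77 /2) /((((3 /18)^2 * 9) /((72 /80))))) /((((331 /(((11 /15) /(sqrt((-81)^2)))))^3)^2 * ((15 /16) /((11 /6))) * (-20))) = -164491210411 /28558106121242478509079129615480468750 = -0.00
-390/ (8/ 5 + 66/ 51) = -5525/ 41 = -134.76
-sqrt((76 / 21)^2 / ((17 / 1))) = -76 * sqrt(17) / 357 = -0.88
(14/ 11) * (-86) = -109.45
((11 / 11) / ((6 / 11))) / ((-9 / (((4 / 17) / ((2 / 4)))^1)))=-44 / 459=-0.10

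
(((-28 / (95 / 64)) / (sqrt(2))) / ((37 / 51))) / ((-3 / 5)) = 15232* sqrt(2) / 703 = 30.64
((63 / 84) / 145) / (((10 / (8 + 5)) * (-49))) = -39 / 284200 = -0.00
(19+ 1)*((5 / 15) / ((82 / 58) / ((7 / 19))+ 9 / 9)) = 2030 / 1473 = 1.38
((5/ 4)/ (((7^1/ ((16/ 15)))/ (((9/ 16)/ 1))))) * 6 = 0.64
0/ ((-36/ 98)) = 0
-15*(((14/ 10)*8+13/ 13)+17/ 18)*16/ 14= -676/ 3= -225.33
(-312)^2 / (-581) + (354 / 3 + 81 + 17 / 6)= 119527 / 3486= 34.29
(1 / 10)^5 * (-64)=-2 / 3125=-0.00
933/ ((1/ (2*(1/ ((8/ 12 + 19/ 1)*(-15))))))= -1866/ 295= -6.33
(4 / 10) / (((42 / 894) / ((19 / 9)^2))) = 107578 / 2835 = 37.95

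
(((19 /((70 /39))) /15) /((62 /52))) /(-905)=-3211 /4909625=-0.00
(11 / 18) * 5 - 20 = -305 / 18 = -16.94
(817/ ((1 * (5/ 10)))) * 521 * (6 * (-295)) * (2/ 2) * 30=-45204773400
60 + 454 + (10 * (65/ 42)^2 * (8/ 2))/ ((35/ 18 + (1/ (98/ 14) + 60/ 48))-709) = 49204042/ 95753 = 513.86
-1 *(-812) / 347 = 812 / 347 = 2.34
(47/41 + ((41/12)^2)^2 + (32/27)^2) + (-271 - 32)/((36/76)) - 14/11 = -42261742277/84167424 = -502.12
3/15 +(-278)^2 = 386421/5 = 77284.20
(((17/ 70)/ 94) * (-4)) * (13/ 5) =-221/ 8225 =-0.03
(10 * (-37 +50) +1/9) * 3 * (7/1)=8197/3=2732.33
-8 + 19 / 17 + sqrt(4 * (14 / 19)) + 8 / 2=-49 / 17 + 2 * sqrt(266) / 19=-1.17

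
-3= -3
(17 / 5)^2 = 289 / 25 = 11.56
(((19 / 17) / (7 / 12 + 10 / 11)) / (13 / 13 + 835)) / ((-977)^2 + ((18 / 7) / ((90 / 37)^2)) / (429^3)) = 746111416050 / 795035836972103657131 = 0.00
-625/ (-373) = 625/ 373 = 1.68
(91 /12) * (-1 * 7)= -637 /12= -53.08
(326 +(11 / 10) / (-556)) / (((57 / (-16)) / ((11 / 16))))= -6646013 / 105640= -62.91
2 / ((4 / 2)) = 1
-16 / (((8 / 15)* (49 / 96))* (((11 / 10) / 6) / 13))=-2246400 / 539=-4167.72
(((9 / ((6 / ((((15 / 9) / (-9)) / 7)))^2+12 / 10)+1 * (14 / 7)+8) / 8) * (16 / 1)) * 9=38580255 / 214331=180.00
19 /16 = 1.19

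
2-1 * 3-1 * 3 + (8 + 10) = 14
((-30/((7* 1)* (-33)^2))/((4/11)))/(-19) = 5/8778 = 0.00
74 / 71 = 1.04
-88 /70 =-44 /35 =-1.26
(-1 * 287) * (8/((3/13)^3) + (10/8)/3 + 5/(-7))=-20168023/108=-186740.95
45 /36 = 5 /4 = 1.25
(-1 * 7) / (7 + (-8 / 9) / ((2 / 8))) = -63 / 31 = -2.03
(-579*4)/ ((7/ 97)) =-224652/ 7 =-32093.14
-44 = -44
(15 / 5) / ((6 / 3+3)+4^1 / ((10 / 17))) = 15 / 59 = 0.25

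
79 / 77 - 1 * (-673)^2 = -34875454 / 77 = -452927.97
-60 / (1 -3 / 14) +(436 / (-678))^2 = -96010876 / 1264131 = -75.95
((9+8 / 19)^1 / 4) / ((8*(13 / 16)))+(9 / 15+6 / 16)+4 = 52733 / 9880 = 5.34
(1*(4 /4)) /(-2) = -0.50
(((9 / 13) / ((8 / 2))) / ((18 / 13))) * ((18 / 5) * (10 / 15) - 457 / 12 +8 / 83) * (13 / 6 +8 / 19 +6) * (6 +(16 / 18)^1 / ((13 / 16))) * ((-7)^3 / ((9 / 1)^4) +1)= -539415594553 / 2100254832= -256.83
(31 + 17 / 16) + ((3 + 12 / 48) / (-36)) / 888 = 4099883 / 127872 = 32.06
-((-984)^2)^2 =-937519681536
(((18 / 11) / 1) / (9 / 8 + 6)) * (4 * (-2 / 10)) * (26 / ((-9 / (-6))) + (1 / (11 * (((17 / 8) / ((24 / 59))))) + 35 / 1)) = -110896448 / 11529485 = -9.62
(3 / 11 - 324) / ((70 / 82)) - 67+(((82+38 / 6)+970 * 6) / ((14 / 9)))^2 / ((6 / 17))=881253007549 / 21560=40874443.76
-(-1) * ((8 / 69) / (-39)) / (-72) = 0.00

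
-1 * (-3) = 3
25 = 25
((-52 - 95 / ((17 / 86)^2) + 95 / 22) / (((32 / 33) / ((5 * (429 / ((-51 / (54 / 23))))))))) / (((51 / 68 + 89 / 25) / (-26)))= -296655706722375 / 194810276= -1522792.91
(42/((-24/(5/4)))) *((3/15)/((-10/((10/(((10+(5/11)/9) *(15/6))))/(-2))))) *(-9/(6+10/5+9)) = 6237/1353200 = 0.00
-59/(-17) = 3.47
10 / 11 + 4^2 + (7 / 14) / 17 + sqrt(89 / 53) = sqrt(4717) / 53 + 6335 / 374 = 18.23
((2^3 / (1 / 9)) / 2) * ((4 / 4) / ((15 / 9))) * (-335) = -7236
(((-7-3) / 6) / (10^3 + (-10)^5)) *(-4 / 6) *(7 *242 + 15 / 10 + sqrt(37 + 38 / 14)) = -3391 / 178200-sqrt(1946) / 623700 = -0.02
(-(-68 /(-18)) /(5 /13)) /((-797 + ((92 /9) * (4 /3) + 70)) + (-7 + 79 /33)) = 1122 /82015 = 0.01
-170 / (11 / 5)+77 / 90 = -75653 / 990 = -76.42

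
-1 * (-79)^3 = 493039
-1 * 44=-44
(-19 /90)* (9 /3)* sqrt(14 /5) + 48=48 - 19* sqrt(70) /150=46.94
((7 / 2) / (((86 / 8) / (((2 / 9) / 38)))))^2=0.00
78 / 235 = 0.33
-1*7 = -7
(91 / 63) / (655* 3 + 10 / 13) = 169 / 229995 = 0.00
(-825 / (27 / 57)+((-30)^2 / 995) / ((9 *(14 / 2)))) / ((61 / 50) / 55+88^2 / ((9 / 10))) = -60046511250 / 296654044757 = -0.20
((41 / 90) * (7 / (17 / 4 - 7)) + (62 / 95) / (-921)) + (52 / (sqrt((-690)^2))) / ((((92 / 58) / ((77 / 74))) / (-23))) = -11289783157 / 4914244170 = -2.30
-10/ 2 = -5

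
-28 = -28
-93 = -93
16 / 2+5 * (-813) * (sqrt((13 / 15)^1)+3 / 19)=-271 * sqrt(195) -12043 / 19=-4418.15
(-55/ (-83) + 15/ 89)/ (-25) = -1228/ 36935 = -0.03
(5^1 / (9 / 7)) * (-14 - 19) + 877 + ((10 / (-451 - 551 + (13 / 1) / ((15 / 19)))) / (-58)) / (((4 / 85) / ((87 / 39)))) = 1726555261 / 2306148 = 748.67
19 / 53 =0.36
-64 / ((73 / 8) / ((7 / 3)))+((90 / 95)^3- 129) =-217079057 / 1502121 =-144.52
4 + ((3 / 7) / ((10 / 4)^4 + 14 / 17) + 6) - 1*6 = 304588 / 75943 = 4.01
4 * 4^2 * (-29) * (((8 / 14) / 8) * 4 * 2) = -1060.57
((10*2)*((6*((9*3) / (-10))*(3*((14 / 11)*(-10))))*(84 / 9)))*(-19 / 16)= -1508220 / 11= -137110.91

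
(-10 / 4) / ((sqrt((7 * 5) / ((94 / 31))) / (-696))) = 512.15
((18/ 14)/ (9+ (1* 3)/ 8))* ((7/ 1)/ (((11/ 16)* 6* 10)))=32/ 1375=0.02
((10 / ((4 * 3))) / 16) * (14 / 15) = 7 / 144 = 0.05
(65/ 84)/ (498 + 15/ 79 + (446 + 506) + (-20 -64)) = 0.00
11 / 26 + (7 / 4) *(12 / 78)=9 / 13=0.69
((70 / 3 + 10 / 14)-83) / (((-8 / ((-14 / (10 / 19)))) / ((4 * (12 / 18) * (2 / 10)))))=-104.54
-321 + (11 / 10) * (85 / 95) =-60803 / 190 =-320.02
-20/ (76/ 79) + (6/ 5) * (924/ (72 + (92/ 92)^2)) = -38839/ 6935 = -5.60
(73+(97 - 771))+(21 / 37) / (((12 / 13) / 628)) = -214.86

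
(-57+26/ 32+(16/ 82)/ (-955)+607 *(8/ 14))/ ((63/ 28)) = 1274690129/ 9867060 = 129.19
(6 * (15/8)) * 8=90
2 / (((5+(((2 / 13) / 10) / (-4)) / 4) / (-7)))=-14560 / 5199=-2.80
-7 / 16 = -0.44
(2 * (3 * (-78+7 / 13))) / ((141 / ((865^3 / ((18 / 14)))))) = -9124431783250 / 5499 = -1659289285.92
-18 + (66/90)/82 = -22129/1230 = -17.99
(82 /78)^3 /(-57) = -0.02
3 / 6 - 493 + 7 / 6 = -1474 / 3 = -491.33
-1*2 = -2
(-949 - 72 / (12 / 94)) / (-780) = 1513 / 780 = 1.94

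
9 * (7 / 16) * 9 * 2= 567 / 8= 70.88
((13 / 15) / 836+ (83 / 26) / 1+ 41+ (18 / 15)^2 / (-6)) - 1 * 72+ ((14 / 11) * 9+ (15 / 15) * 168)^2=288492222481 / 8966100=32175.89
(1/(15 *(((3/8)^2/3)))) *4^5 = 65536/45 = 1456.36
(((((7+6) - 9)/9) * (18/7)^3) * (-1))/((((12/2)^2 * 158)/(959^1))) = -1.27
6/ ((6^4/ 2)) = 0.01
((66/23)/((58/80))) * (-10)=-26400/667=-39.58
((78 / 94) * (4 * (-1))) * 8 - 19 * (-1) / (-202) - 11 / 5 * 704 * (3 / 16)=-15050233 / 47470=-317.05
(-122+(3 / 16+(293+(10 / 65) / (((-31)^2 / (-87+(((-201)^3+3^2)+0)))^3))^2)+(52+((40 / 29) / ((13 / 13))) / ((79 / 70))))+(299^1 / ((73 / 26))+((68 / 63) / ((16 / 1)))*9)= 21487209733128504896086162680040785299896340453851 / 2493406013773481439106654544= 8617613663572624374641.24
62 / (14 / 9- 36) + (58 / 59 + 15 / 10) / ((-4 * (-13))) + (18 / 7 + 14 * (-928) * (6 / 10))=-334784245 / 42952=-7794.38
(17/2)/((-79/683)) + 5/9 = -103709/1422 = -72.93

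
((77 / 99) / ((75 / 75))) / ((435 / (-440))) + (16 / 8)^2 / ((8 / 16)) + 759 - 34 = 573323 / 783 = 732.21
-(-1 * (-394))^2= -155236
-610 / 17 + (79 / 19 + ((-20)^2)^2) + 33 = 51680412 / 323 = 160001.28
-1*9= -9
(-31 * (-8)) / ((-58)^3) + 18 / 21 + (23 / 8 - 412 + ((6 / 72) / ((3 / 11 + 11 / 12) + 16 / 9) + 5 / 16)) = -1309284351681 / 3209592400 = -407.93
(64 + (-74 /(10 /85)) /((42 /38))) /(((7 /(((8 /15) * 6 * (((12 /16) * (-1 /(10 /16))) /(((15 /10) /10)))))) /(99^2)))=4435592832 /245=18104460.54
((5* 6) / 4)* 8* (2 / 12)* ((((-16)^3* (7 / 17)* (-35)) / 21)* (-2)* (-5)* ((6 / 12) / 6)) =3584000 / 153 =23424.84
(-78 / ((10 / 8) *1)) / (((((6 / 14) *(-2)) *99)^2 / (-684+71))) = 780962 / 147015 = 5.31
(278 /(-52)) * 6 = -417 /13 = -32.08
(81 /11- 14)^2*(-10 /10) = -5329 /121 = -44.04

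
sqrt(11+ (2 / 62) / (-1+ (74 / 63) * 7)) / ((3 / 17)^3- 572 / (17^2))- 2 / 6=-4913 * sqrt(44680610) / 19539455- 1 / 3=-2.01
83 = 83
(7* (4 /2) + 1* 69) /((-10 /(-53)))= 4399 /10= 439.90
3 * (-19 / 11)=-57 / 11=-5.18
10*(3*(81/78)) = 405/13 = 31.15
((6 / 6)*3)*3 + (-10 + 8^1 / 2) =3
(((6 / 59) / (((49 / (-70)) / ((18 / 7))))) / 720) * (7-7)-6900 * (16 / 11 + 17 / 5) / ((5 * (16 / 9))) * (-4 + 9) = -829035 / 44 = -18841.70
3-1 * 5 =-2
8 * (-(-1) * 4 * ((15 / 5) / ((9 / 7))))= 224 / 3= 74.67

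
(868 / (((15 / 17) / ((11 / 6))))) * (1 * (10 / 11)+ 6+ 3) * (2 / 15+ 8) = 98112644 / 675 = 145352.07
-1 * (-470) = 470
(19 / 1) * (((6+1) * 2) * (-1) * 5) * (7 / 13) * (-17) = 158270 / 13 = 12174.62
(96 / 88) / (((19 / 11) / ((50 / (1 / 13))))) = 7800 / 19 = 410.53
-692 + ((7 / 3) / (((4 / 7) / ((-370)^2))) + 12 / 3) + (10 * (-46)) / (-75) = 8374897 / 15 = 558326.47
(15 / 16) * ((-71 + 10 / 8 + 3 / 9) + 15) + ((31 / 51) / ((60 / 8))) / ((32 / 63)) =-276657 / 5440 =-50.86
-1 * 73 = -73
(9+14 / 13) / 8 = 131 / 104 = 1.26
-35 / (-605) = 7 / 121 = 0.06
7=7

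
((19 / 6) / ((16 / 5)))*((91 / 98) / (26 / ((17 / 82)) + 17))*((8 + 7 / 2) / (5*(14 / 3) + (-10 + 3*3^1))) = 482885 / 145337472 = 0.00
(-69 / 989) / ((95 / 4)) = -12 / 4085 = -0.00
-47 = -47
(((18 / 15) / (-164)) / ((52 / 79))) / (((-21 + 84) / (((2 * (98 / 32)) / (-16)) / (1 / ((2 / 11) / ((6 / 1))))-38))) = 12684319 / 1891169280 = 0.01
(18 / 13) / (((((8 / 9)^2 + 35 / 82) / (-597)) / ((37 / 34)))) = -739.18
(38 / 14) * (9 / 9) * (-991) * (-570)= 10732530 / 7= 1533218.57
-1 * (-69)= 69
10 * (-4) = -40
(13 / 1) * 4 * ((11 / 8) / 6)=143 / 12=11.92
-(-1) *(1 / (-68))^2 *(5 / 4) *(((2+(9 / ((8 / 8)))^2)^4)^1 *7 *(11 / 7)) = 141122.82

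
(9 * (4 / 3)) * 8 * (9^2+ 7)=8448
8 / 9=0.89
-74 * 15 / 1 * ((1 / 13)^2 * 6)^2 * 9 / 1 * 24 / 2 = -4315680 / 28561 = -151.10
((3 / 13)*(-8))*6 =-144 / 13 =-11.08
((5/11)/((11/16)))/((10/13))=104/121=0.86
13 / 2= 6.50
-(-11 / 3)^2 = -121 / 9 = -13.44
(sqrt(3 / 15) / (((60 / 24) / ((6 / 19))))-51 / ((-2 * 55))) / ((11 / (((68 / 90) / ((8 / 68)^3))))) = 83521 * sqrt(5) / 78375 +1419857 / 72600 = 21.94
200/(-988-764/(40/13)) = -2000/12363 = -0.16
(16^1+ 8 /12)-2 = 14.67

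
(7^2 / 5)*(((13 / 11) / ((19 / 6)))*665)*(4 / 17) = 572.28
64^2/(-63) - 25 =-5671/63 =-90.02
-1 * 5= -5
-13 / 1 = -13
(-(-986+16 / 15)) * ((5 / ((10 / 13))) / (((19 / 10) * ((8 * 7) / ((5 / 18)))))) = 480155 / 28728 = 16.71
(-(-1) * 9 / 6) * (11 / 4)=33 / 8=4.12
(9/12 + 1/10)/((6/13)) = 221/120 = 1.84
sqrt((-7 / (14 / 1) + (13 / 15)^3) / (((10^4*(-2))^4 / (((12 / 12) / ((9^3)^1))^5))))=sqrt(30570) / 2582803260000000000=0.00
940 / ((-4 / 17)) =-3995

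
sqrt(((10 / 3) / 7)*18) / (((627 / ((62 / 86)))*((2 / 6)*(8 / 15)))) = 465*sqrt(105) / 251636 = 0.02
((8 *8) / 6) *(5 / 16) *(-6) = -20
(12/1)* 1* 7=84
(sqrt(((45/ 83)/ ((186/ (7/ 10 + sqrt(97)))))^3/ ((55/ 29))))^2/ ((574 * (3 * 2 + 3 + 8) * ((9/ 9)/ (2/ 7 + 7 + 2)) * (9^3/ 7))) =10989173/ 451355309565139584 + 18561595 * sqrt(97)/ 1579743583477988544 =0.00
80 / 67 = 1.19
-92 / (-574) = 46 / 287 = 0.16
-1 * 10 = -10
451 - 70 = 381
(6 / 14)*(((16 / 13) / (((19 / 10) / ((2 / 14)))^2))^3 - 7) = -255363708402340353 / 85121240230113451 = -3.00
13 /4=3.25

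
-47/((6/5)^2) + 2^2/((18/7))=-373/12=-31.08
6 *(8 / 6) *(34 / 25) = 272 / 25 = 10.88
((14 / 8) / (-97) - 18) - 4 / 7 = -50489 / 2716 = -18.59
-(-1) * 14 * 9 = 126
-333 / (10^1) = -333 / 10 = -33.30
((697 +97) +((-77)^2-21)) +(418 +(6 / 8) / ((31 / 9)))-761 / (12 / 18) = 741361 / 124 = 5978.72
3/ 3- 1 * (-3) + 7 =11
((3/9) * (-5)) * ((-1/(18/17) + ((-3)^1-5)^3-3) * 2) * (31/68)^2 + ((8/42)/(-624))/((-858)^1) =580692568033/1624647024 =357.43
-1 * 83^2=-6889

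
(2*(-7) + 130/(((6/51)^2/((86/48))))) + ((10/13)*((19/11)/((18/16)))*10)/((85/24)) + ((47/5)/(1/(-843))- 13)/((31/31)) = 5181159497/583440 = 8880.36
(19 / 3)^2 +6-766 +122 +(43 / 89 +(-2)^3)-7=-490537 / 801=-612.41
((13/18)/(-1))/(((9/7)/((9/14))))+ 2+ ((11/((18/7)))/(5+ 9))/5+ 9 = 107/10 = 10.70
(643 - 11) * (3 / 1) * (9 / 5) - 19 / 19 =17059 / 5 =3411.80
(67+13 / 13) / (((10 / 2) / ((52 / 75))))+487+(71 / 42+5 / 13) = 34022927 / 68250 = 498.50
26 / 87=0.30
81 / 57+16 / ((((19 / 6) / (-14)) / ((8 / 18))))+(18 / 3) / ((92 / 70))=-33368 / 1311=-25.45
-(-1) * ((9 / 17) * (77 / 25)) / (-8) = -693 / 3400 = -0.20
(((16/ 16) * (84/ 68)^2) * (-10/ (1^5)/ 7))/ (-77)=90/ 3179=0.03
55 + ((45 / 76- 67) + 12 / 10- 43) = -20219 / 380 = -53.21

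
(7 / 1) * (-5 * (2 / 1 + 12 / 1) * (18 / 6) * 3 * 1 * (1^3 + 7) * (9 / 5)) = -63504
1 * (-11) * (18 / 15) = -13.20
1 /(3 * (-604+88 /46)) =-23 /41544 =-0.00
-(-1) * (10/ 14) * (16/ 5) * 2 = 32/ 7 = 4.57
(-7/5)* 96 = -672/5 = -134.40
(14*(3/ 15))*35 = 98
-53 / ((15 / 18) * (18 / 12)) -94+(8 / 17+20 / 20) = -11469 / 85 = -134.93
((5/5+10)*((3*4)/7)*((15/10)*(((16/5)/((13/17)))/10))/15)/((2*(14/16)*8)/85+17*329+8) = 152592/1083125225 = 0.00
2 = 2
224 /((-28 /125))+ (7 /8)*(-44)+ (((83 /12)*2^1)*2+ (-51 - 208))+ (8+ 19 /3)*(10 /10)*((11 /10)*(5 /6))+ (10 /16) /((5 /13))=-90365 /72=-1255.07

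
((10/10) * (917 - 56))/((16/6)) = 2583/8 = 322.88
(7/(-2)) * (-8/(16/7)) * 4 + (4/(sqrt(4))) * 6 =61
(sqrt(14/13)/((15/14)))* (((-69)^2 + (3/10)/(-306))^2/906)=165080040831727* sqrt(182)/91903734000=24232.44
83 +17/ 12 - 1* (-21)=105.42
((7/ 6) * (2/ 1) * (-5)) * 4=-140/ 3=-46.67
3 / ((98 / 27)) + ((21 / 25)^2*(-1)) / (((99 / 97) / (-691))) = 322420529 / 673750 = 478.55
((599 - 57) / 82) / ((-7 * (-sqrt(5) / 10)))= 542 * sqrt(5) / 287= 4.22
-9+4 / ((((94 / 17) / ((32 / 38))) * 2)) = -7765 / 893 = -8.70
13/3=4.33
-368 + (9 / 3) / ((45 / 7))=-5513 / 15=-367.53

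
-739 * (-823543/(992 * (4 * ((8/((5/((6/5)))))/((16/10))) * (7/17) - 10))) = -51730853545/676544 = -76463.40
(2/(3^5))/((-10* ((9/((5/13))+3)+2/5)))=-1/32562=-0.00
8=8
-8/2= -4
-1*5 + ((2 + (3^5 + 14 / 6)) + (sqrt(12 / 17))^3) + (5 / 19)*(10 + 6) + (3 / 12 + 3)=24*sqrt(51) / 289 + 56953 / 228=250.39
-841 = -841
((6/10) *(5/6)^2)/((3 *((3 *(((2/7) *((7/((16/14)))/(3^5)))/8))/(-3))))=-1080/7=-154.29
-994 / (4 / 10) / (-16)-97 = 58.31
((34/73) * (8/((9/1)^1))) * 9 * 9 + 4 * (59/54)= 37.90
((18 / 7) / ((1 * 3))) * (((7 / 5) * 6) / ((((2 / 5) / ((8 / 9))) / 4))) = 64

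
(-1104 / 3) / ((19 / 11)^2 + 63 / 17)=-47311 / 860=-55.01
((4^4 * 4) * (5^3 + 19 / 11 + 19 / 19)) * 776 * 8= 8931573760 / 11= 811961250.91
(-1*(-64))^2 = 4096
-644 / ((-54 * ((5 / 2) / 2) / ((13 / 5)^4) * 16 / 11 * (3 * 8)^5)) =50581531 / 1343692800000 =0.00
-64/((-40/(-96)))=-153.60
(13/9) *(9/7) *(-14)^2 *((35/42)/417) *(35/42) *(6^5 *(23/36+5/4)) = 1237600/139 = 8903.60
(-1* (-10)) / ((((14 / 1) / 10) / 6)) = 300 / 7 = 42.86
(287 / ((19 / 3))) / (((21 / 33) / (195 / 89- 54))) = -6238683 / 1691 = -3689.35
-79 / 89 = -0.89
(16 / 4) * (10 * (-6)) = -240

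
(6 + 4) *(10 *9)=900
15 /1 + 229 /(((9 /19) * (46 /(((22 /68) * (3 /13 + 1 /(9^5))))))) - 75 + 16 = -116738078842 /2701314603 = -43.22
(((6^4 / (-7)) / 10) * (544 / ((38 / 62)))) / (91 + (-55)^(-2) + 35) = -6611362560 / 50693083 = -130.42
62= 62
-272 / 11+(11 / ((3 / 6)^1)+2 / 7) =-188 / 77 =-2.44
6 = 6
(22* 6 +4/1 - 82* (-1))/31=218/31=7.03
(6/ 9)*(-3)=-2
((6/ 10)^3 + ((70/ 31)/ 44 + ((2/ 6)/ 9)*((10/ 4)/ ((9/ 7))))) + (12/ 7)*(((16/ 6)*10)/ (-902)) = 858087887/ 2972710125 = 0.29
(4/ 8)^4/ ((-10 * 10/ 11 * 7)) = -11/ 11200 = -0.00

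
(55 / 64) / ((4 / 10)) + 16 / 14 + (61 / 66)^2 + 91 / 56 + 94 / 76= 129910415 / 18539136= 7.01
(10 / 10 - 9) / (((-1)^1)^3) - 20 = -12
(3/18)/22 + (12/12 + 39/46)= 1.86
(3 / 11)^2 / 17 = 9 / 2057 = 0.00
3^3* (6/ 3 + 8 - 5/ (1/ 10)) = -1080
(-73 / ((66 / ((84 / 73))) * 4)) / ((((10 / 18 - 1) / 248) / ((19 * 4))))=148428 / 11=13493.45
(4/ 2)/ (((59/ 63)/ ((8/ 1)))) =1008/ 59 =17.08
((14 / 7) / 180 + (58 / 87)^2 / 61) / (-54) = -0.00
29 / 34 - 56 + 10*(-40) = -15475 / 34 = -455.15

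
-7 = -7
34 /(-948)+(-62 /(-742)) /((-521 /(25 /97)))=-319104209 /8887133598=-0.04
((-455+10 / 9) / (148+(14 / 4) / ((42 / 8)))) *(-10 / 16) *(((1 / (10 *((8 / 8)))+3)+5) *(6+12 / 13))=4963275 / 46384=107.00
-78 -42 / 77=-864 / 11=-78.55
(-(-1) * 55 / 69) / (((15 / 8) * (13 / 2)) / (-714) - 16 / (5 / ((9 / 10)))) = -0.28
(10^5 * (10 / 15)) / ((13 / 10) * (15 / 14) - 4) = -5600000 / 219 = -25570.78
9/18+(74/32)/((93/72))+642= 19973/31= 644.29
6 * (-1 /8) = -3 /4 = -0.75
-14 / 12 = -7 / 6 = -1.17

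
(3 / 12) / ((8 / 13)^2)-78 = -19799 / 256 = -77.34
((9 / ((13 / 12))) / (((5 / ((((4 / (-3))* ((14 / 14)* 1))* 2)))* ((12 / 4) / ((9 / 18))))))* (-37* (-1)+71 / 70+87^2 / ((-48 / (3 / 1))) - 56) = 824961 / 2275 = 362.62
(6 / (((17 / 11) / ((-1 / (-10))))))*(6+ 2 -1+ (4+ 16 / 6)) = 451 / 85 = 5.31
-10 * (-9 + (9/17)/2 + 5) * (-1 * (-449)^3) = 57479469115/17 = 3381145242.06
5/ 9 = 0.56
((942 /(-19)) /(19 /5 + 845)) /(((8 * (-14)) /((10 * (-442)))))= -2.31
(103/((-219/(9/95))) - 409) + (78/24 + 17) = -10785161/27740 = -388.79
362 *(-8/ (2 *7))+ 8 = -1392/ 7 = -198.86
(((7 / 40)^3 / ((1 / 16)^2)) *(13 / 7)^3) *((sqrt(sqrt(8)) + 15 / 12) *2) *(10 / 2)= 2197 / 20 + 2197 *2^(3 / 4) / 25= 257.65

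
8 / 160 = 1 / 20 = 0.05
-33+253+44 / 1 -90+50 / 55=1924 / 11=174.91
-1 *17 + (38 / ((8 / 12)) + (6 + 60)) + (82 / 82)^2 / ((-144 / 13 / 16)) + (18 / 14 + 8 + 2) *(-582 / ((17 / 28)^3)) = -1293059939 / 44217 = -29243.50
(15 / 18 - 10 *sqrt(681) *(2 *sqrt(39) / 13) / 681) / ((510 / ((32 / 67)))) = 8 / 10251 - 64 *sqrt(2951) / 10083567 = 0.00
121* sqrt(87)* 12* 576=836352* sqrt(87)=7800972.13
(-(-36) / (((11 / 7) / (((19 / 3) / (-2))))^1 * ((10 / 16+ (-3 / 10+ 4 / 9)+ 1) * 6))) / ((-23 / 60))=410400 / 23023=17.83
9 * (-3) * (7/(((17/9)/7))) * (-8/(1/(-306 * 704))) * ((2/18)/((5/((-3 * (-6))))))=-2414168064/5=-482833612.80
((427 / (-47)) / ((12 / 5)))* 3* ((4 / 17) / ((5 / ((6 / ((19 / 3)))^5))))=-806845536 / 1978403101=-0.41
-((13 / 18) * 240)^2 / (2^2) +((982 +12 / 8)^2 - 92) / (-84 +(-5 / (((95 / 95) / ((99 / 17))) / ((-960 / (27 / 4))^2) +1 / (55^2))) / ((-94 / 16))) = -1962472336346923 / 275921113968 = -7112.44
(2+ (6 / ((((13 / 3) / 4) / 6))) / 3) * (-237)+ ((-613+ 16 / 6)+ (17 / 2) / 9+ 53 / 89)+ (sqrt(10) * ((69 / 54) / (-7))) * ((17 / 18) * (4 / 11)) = -77223311 / 20826 - 391 * sqrt(10) / 6237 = -3708.22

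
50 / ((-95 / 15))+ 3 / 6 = -281 / 38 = -7.39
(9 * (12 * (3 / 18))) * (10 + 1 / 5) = 918 / 5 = 183.60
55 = 55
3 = 3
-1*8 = -8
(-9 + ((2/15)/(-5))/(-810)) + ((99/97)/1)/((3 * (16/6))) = -209131099/23571000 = -8.87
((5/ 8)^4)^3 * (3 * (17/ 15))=830078125/ 68719476736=0.01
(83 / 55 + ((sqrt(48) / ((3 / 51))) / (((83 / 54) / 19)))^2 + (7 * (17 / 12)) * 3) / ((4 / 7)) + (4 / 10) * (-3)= 22488515421667 / 6062320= 3709555.98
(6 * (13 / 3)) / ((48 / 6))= 13 / 4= 3.25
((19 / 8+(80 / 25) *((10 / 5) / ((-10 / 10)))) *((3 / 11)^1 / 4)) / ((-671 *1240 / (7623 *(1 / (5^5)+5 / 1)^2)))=1857476503701 / 29546875000000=0.06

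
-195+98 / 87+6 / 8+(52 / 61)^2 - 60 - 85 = -436897915 / 1294908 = -337.40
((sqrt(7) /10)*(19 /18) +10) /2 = 19*sqrt(7) /360 +5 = 5.14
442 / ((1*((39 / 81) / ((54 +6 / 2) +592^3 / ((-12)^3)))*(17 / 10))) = -64805060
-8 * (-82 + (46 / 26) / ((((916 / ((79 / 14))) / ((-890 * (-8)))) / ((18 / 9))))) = -12203696 / 20839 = -585.62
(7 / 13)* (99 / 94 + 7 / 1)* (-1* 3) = -15897 / 1222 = -13.01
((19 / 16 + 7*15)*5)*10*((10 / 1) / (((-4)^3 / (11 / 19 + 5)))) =-4628.24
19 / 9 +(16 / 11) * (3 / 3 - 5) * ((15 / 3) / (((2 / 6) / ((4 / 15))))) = -2095 / 99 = -21.16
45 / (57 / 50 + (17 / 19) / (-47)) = 2009250 / 50051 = 40.14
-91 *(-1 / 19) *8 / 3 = 728 / 57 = 12.77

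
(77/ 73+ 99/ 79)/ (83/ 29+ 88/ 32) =1543960/ 3754317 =0.41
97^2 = 9409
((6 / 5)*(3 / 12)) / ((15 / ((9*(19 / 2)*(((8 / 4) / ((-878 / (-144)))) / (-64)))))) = -1539 / 175600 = -0.01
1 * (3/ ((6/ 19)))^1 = 19/ 2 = 9.50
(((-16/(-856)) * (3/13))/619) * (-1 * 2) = -12/861029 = -0.00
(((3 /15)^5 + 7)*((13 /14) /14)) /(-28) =-71097 /4287500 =-0.02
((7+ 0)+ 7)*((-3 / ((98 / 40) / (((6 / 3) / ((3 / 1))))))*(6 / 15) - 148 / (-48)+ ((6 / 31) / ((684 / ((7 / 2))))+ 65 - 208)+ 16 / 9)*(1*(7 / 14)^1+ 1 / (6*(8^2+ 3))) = -7265131394 / 7458507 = -974.07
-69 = -69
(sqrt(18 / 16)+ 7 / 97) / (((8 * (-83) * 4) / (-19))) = 133 / 257632+ 57 * sqrt(2) / 10624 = 0.01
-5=-5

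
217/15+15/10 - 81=-1951/30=-65.03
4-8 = -4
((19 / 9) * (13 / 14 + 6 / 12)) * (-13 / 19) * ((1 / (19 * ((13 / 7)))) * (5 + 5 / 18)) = -25 / 81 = -0.31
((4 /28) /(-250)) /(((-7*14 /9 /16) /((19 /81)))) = 76 /385875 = 0.00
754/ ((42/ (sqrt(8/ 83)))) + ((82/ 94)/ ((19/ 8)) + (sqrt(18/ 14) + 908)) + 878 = 3*sqrt(7)/ 7 + 754*sqrt(166)/ 1743 + 1595226/ 893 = 1793.07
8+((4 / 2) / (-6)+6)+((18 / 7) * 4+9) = 692 / 21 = 32.95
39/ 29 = 1.34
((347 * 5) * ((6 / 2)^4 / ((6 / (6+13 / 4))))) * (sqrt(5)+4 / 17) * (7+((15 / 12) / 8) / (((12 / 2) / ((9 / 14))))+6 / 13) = 150979514355 / 396032+150979514355 * sqrt(5) / 93184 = 4004175.06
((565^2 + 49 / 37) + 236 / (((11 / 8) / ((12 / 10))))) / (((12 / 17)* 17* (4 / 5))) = 325022353 / 9768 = 33274.20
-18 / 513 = -2 / 57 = -0.04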